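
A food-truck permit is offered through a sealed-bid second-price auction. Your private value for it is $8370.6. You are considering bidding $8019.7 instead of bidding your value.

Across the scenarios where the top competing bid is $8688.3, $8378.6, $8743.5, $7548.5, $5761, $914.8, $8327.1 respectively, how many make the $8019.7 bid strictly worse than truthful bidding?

1

The deviation hurts exactly when the highest competing bid lies strictly between $8019.7 and $8370.6 — underbidding then forfeits a profitable win.
$8688.3: above both → same outcome either way.
$8378.6: above both → same outcome either way.
$8743.5: above both → same outcome either way.
$7548.5: below both → same outcome either way.
$5761: below both → same outcome either way.
$914.8: below both → same outcome either way.
$8327.1: inside the interval → strictly worse (loss $43.5).
Count: 1.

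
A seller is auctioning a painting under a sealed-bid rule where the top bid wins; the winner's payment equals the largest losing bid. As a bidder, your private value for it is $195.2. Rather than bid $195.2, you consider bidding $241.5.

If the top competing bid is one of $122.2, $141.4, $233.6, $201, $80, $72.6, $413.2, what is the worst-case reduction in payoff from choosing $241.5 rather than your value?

$122.2: same outcome either way → loss $0.
$141.4: same outcome either way → loss $0.
$233.6: truthful gives $0, deviation gives −$38.4 → loss $38.4.
$201: truthful gives $0, deviation gives −$5.8 → loss $5.8.
$80: same outcome either way → loss $0.
$72.6: same outcome either way → loss $0.
$413.2: same outcome either way → loss $0.
Maximum loss: $38.4.

$38.4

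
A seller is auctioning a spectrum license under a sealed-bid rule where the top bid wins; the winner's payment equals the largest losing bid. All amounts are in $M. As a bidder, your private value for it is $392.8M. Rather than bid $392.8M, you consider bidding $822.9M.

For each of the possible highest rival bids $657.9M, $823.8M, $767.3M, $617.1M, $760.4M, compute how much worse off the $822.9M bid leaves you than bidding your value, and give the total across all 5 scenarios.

The deviation costs you only when the competing bid falls strictly between $392.8M and $822.9M; elsewhere both bids give the same outcome.
$657.9M: truthful payoff $0M, deviation payoff −$265.1M → loss $265.1M.
$823.8M: outcomes coincide → loss $0M.
$767.3M: truthful payoff $0M, deviation payoff −$374.5M → loss $374.5M.
$617.1M: truthful payoff $0M, deviation payoff −$224.3M → loss $224.3M.
$760.4M: truthful payoff $0M, deviation payoff −$367.6M → loss $367.6M.
Total loss = $265.1M + $374.5M + $224.3M + $367.6M = $1231.5M.

$1231.5M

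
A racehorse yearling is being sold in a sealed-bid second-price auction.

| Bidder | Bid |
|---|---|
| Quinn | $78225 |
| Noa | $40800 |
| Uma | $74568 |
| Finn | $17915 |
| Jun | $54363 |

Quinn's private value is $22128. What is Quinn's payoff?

Highest bid: Quinn at $78225, so Quinn wins.
Second-highest bid: Uma at $74568 — that is the price the winner pays.
Quinn's payoff = value − price = $22128 − $74568 = −$52440.

−$52440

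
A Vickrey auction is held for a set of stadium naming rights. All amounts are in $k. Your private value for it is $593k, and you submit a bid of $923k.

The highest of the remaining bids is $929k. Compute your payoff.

$0k

Your bid $923k is below the highest competing bid $929k, so you lose.
A losing bidder pays nothing and receives nothing: payoff = $0k.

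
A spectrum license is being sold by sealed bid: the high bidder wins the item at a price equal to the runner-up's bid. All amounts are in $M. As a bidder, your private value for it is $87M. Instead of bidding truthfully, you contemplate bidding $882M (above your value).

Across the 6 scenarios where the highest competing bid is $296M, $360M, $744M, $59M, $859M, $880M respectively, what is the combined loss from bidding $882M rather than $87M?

$2704M

The deviation costs you only when the competing bid falls strictly between $87M and $882M; elsewhere both bids give the same outcome.
$296M: truthful payoff $0M, deviation payoff −$209M → loss $209M.
$360M: truthful payoff $0M, deviation payoff −$273M → loss $273M.
$744M: truthful payoff $0M, deviation payoff −$657M → loss $657M.
$59M: outcomes coincide → loss $0M.
$859M: truthful payoff $0M, deviation payoff −$772M → loss $772M.
$880M: truthful payoff $0M, deviation payoff −$793M → loss $793M.
Total loss = $209M + $273M + $657M + $772M + $793M = $2704M.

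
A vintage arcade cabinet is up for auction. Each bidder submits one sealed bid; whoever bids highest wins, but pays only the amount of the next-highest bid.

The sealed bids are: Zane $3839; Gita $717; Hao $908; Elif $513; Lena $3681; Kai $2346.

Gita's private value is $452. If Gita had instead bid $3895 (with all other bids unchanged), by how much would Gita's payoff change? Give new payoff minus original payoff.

−$3387

The highest bid among the other bidders is $3839; Gita's bid doesn't change that.
Original bid $717: Gita is not highest (top rival bid is $3839); payoff $0.
Alternative bid $3895: Gita is highest, pays the top rival bid $3839; payoff $452 − $3839 = −$3387.
Change in payoff = −$3387 − ($0) = −$3387.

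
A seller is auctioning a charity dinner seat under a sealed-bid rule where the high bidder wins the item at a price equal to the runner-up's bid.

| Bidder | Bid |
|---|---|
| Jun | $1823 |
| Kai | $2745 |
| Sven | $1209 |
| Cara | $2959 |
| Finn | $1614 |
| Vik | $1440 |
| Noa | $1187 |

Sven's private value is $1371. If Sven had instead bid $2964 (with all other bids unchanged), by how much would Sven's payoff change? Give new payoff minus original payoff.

The highest bid among the other bidders is $2959; Sven's bid doesn't change that.
Original bid $1209: Sven is not highest (top rival bid is $2959); payoff $0.
Alternative bid $2964: Sven is highest, pays the top rival bid $2959; payoff $1371 − $2959 = −$1588.
Change in payoff = −$1588 − ($0) = −$1588.

−$1588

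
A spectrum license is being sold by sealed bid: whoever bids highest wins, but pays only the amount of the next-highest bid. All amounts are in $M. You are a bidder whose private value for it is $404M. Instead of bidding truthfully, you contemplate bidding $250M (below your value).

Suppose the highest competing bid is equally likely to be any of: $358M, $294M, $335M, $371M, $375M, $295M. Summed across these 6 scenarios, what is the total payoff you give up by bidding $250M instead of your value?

$396M

The deviation costs you only when the competing bid falls strictly between $250M and $404M; elsewhere both bids give the same outcome.
$358M: truthful payoff $46M, deviation payoff $0M → loss $46M.
$294M: truthful payoff $110M, deviation payoff $0M → loss $110M.
$335M: truthful payoff $69M, deviation payoff $0M → loss $69M.
$371M: truthful payoff $33M, deviation payoff $0M → loss $33M.
$375M: truthful payoff $29M, deviation payoff $0M → loss $29M.
$295M: truthful payoff $109M, deviation payoff $0M → loss $109M.
Total loss = $46M + $110M + $69M + $33M + $29M + $109M = $396M.
Truthful bidding weakly dominates here: raising your bid can only win items priced above your value, and lowering it can only forfeit items priced below.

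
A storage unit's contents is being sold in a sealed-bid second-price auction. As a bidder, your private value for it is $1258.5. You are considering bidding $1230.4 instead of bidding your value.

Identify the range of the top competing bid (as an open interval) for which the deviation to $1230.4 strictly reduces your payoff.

If the competing bid is below $1230.4, both bids win at the same price — no difference.
If it is above $1258.5, both bids lose — no difference.
If it lies strictly between $1230.4 and $1258.5, bidding your value wins at a price below your value (positive payoff) while bidding $1230.4 loses (payoff 0).
So the deviation strictly hurts on the open interval ($1230.4, $1258.5).

($1230.4, $1258.5)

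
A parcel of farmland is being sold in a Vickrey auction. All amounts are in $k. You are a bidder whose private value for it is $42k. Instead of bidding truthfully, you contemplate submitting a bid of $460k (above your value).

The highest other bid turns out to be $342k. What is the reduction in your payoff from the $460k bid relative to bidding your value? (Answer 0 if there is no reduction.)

$300k

Bidding your value $42k: you lose (since $42k < $342k). Payoff $0k.
Bidding $460k: you win and pay $342k. Payoff $42k − $342k = −$300k.
The competing bid $342k lies between your value and your inflated bid, so overbidding wins an item priced above your value.
Loss from deviating = $0k − (−$300k) = $300k.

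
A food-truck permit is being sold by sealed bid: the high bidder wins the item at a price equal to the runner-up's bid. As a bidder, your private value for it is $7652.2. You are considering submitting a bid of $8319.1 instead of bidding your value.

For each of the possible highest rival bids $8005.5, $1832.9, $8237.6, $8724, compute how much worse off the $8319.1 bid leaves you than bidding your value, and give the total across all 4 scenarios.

The deviation costs you only when the competing bid falls strictly between $7652.2 and $8319.1; elsewhere both bids give the same outcome.
$8005.5: truthful payoff $0, deviation payoff −$353.3 → loss $353.3.
$1832.9: outcomes coincide → loss $0.
$8237.6: truthful payoff $0, deviation payoff −$585.4 → loss $585.4.
$8724: outcomes coincide → loss $0.
Total loss = $353.3 + $585.4 = $938.7.
Truthful bidding weakly dominates here: raising your bid can only win items priced above your value, and lowering it can only forfeit items priced below.

$938.7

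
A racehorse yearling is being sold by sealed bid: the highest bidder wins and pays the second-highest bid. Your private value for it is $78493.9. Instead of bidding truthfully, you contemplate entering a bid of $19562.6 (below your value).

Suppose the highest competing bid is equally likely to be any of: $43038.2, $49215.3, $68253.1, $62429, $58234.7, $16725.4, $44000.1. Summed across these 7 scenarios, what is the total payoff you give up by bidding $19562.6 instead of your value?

$145793

The deviation costs you only when the competing bid falls strictly between $19562.6 and $78493.9; elsewhere both bids give the same outcome.
$43038.2: truthful payoff $35455.7, deviation payoff $0 → loss $35455.7.
$49215.3: truthful payoff $29278.6, deviation payoff $0 → loss $29278.6.
$68253.1: truthful payoff $10240.8, deviation payoff $0 → loss $10240.8.
$62429: truthful payoff $16064.9, deviation payoff $0 → loss $16064.9.
$58234.7: truthful payoff $20259.2, deviation payoff $0 → loss $20259.2.
$16725.4: outcomes coincide → loss $0.
$44000.1: truthful payoff $34493.8, deviation payoff $0 → loss $34493.8.
Total loss = $35455.7 + $29278.6 + $10240.8 + $16064.9 + $20259.2 + $34493.8 = $145793.
Truthful bidding weakly dominates here: raising your bid can only win items priced above your value, and lowering it can only forfeit items priced below.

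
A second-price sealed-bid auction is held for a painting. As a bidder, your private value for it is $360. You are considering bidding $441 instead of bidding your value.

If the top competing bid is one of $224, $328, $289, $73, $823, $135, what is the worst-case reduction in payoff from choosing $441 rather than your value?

$224: same outcome either way → loss $0.
$328: same outcome either way → loss $0.
$289: same outcome either way → loss $0.
$73: same outcome either way → loss $0.
$823: same outcome either way → loss $0.
$135: same outcome either way → loss $0.
Maximum loss: $0.

$0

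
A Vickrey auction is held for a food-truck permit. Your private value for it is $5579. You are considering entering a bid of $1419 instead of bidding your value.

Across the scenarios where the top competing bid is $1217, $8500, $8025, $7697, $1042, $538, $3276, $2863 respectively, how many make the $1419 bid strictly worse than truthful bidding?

The deviation hurts exactly when the highest competing bid lies strictly between $1419 and $5579 — underbidding then forfeits a profitable win.
$1217: below both → same outcome either way.
$8500: above both → same outcome either way.
$8025: above both → same outcome either way.
$7697: above both → same outcome either way.
$1042: below both → same outcome either way.
$538: below both → same outcome either way.
$3276: inside the interval → strictly worse (loss $2303).
$2863: inside the interval → strictly worse (loss $2716).
Count: 2.

2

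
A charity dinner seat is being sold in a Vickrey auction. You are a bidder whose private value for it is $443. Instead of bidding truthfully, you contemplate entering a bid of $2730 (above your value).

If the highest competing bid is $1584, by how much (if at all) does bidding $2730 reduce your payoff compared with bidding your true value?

Bidding your value $443: you lose (since $443 < $1584). Payoff $0.
Bidding $2730: you win and pay $1584. Payoff $443 − $1584 = −$1141.
The competing bid $1584 lies between your value and your inflated bid, so overbidding wins an item priced above your value.
Loss from deviating = $0 − (−$1141) = $1141.
In a second-price auction your bid sets only whether you win, not what you pay, so bidding your true value is weakly dominant.

$1141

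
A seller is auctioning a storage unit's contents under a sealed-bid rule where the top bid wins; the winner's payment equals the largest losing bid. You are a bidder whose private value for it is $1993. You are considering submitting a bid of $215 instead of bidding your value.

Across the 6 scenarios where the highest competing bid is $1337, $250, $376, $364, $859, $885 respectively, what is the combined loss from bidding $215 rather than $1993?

$7887

The deviation costs you only when the competing bid falls strictly between $215 and $1993; elsewhere both bids give the same outcome.
$1337: truthful payoff $656, deviation payoff $0 → loss $656.
$250: truthful payoff $1743, deviation payoff $0 → loss $1743.
$376: truthful payoff $1617, deviation payoff $0 → loss $1617.
$364: truthful payoff $1629, deviation payoff $0 → loss $1629.
$859: truthful payoff $1134, deviation payoff $0 → loss $1134.
$885: truthful payoff $1108, deviation payoff $0 → loss $1108.
Total loss = $656 + $1743 + $1617 + $1629 + $1134 + $1108 = $7887.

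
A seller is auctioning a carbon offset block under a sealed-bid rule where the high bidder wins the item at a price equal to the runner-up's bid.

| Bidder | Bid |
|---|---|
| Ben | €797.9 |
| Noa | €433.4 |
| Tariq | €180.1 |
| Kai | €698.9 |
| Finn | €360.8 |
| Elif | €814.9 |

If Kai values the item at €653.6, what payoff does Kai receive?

Highest bid: Elif at €814.9, so Elif wins.
Second-highest bid: Ben at €797.9 — that is the price the winner pays.
Kai did not win, so Kai pays nothing and receives nothing: payoff €0.

€0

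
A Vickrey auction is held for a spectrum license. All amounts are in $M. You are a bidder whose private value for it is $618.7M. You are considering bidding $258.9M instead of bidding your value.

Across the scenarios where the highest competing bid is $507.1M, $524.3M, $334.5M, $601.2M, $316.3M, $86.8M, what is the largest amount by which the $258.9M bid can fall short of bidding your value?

$507.1M: truthful gives $111.6M, deviation gives $0M → loss $111.6M.
$524.3M: truthful gives $94.4M, deviation gives $0M → loss $94.4M.
$334.5M: truthful gives $284.2M, deviation gives $0M → loss $284.2M.
$601.2M: truthful gives $17.5M, deviation gives $0M → loss $17.5M.
$316.3M: truthful gives $302.4M, deviation gives $0M → loss $302.4M.
$86.8M: same outcome either way → loss $0M.
Maximum loss: $302.4M.

$302.4M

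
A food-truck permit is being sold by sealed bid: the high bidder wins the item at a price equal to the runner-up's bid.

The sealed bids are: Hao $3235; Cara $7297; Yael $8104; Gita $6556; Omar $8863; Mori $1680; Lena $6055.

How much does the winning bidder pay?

$8104

Highest bid: Omar at $8863, so Omar wins.
Second-highest bid: Yael at $8104 — that is the price the winner pays.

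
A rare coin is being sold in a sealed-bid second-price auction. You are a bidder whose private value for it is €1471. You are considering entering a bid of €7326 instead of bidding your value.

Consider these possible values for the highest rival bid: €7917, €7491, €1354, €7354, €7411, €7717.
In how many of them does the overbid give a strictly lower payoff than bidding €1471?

0

The deviation hurts exactly when the highest competing bid lies strictly between €1471 and €7326 — overbidding then wins at a price above your value.
€7917: above both → same outcome either way.
€7491: above both → same outcome either way.
€1354: below both → same outcome either way.
€7354: above both → same outcome either way.
€7411: above both → same outcome either way.
€7717: above both → same outcome either way.
Count: 0.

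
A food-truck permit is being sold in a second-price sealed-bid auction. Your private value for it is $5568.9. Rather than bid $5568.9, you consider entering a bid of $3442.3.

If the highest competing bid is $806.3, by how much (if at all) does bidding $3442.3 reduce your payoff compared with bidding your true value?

$0

Bidding your value $5568.9: you win (since $5568.9 > $806.3) and pay $806.3. Payoff $4762.6.
Bidding $3442.3: you win and pay $806.3. Payoff $5568.9 − $806.3 = $4762.6.
Difference = $4762.6 − $4762.6 = $0; both bids lead to the same outcome because the competing bid is below both your value and your alternative bid.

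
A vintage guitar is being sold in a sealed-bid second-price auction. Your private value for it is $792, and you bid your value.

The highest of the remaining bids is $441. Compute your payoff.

Your bid $792 exceeds the highest competing bid $441, so you win.
In a second-price auction the winner pays the second-highest bid, $441.
Payoff = value − price = $792 − $441 = $351.

$351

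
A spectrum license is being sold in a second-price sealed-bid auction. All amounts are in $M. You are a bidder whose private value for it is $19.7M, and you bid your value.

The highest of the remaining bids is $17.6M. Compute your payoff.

Your bid $19.7M exceeds the highest competing bid $17.6M, so you win.
In a second-price auction the winner pays the second-highest bid, $17.6M.
Payoff = value − price = $19.7M − $17.6M = $2.1M.

$2.1M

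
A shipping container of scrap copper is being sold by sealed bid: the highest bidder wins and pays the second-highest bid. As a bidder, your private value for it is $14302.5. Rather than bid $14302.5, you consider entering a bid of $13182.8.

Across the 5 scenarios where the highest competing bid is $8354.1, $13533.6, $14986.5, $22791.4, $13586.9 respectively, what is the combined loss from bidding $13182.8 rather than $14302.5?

$1484.5

The deviation costs you only when the competing bid falls strictly between $13182.8 and $14302.5; elsewhere both bids give the same outcome.
$8354.1: outcomes coincide → loss $0.
$13533.6: truthful payoff $768.9, deviation payoff $0 → loss $768.9.
$14986.5: outcomes coincide → loss $0.
$22791.4: outcomes coincide → loss $0.
$13586.9: truthful payoff $715.6, deviation payoff $0 → loss $715.6.
Total loss = $768.9 + $715.6 = $1484.5.
Because the price is fixed by the runner-up's bid, deviating from your value can only change a good outcome into a bad one — never the reverse.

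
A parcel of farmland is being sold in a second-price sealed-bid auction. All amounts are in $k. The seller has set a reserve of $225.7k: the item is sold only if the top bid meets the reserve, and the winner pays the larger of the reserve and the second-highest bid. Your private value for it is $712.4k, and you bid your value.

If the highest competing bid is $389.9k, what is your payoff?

$322.5k

Your bid $712.4k is the highest and exceeds the reserve.
Price = max(second-highest bid, reserve) = max($389.9k, $225.7k) = $389.9k.
Payoff = $712.4k − $389.9k = $322.5k.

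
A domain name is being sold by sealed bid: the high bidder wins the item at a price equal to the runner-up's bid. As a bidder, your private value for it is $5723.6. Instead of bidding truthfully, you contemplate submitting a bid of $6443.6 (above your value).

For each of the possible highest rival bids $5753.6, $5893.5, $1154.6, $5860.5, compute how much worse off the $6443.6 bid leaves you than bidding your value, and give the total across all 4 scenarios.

The deviation costs you only when the competing bid falls strictly between $5723.6 and $6443.6; elsewhere both bids give the same outcome.
$5753.6: truthful payoff $0, deviation payoff −$30 → loss $30.
$5893.5: truthful payoff $0, deviation payoff −$169.9 → loss $169.9.
$1154.6: outcomes coincide → loss $0.
$5860.5: truthful payoff $0, deviation payoff −$136.9 → loss $136.9.
Total loss = $30 + $169.9 + $136.9 = $336.8.

$336.8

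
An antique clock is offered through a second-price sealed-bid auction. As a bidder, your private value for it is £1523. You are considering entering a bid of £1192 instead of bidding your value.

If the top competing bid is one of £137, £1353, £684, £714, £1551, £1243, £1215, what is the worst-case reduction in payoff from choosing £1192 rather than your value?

£308

£137: same outcome either way → loss £0.
£1353: truthful gives £170, deviation gives £0 → loss £170.
£684: same outcome either way → loss £0.
£714: same outcome either way → loss £0.
£1551: same outcome either way → loss £0.
£1243: truthful gives £280, deviation gives £0 → loss £280.
£1215: truthful gives £308, deviation gives £0 → loss £308.
Maximum loss: £308.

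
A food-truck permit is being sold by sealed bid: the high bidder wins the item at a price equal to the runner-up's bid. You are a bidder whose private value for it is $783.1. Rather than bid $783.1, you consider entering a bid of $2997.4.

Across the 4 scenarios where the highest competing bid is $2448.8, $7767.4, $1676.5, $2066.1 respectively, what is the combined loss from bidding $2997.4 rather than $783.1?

$3842.1

The deviation costs you only when the competing bid falls strictly between $783.1 and $2997.4; elsewhere both bids give the same outcome.
$2448.8: truthful payoff $0, deviation payoff −$1665.7 → loss $1665.7.
$7767.4: outcomes coincide → loss $0.
$1676.5: truthful payoff $0, deviation payoff −$893.4 → loss $893.4.
$2066.1: truthful payoff $0, deviation payoff −$1283 → loss $1283.
Total loss = $1665.7 + $893.4 + $1283 = $3842.1.
Truthful bidding weakly dominates here: raising your bid can only win items priced above your value, and lowering it can only forfeit items priced below.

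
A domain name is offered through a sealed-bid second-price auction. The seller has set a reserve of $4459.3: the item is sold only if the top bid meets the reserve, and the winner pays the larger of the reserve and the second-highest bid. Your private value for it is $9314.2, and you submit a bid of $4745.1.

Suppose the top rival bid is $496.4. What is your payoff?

Your bid $4745.1 is the highest and exceeds the reserve.
Price = max(second-highest bid, reserve) = max($496.4, $4459.3) = $4459.3.
Payoff = $9314.2 − $4459.3 = $4854.9.

$4854.9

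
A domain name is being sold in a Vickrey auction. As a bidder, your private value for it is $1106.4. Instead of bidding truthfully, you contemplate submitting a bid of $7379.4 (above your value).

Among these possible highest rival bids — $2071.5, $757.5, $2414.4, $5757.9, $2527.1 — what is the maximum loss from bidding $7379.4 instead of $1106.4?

$2071.5: truthful gives $0, deviation gives −$965.1 → loss $965.1.
$757.5: same outcome either way → loss $0.
$2414.4: truthful gives $0, deviation gives −$1308 → loss $1308.
$5757.9: truthful gives $0, deviation gives −$4651.5 → loss $4651.5.
$2527.1: truthful gives $0, deviation gives −$1420.7 → loss $1420.7.
Maximum loss: $4651.5.

$4651.5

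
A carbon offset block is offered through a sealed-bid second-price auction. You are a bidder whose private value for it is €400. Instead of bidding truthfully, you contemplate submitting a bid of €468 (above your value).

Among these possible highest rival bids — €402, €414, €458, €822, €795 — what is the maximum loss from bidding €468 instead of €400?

€58

€402: truthful gives €0, deviation gives −€2 → loss €2.
€414: truthful gives €0, deviation gives −€14 → loss €14.
€458: truthful gives €0, deviation gives −€58 → loss €58.
€822: same outcome either way → loss €0.
€795: same outcome either way → loss €0.
Maximum loss: €58.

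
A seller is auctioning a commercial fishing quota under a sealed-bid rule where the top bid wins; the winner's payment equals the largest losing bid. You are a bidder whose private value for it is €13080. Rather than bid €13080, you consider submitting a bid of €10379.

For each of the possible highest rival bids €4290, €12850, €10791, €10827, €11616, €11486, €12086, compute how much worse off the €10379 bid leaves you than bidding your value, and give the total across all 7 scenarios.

€8824

The deviation costs you only when the competing bid falls strictly between €10379 and €13080; elsewhere both bids give the same outcome.
€4290: outcomes coincide → loss €0.
€12850: truthful payoff €230, deviation payoff €0 → loss €230.
€10791: truthful payoff €2289, deviation payoff €0 → loss €2289.
€10827: truthful payoff €2253, deviation payoff €0 → loss €2253.
€11616: truthful payoff €1464, deviation payoff €0 → loss €1464.
€11486: truthful payoff €1594, deviation payoff €0 → loss €1594.
€12086: truthful payoff €994, deviation payoff €0 → loss €994.
Total loss = €230 + €2289 + €2253 + €1464 + €1594 + €994 = €8824.
In a second-price auction your bid sets only whether you win, not what you pay, so bidding your true value is weakly dominant.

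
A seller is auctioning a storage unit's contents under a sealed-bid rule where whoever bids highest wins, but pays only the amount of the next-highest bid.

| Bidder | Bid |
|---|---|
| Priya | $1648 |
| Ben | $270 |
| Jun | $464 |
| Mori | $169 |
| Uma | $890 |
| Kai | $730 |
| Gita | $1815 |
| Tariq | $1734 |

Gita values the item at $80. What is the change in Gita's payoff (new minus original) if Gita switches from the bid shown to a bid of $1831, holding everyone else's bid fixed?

$0

The highest bid among the other bidders is $1734; Gita's bid doesn't change that.
Original bid $1815: Gita is highest, pays the top rival bid $1734; payoff $80 − $1734 = −$1654.
Alternative bid $1831: Gita is highest, pays the top rival bid $1734; payoff $80 − $1734 = −$1654.
Change in payoff = −$1654 − (−$1654) = $0.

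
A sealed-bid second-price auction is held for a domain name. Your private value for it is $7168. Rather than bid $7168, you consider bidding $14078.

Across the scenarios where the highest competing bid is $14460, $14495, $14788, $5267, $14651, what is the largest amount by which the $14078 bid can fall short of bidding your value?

$0

$14460: same outcome either way → loss $0.
$14495: same outcome either way → loss $0.
$14788: same outcome either way → loss $0.
$5267: same outcome either way → loss $0.
$14651: same outcome either way → loss $0.
Maximum loss: $0.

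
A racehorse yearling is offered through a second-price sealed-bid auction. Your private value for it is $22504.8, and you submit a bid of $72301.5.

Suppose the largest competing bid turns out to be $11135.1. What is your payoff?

Your bid $72301.5 exceeds the highest competing bid $11135.1, so you win.
In a second-price auction the winner pays the second-highest bid, $11135.1.
Payoff = value − price = $22504.8 − $11135.1 = $11369.7.

$11369.7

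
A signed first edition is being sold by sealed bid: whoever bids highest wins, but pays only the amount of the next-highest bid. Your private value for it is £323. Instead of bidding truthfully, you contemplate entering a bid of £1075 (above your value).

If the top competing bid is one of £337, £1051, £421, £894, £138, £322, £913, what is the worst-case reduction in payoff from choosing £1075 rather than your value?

£337: truthful gives £0, deviation gives −£14 → loss £14.
£1051: truthful gives £0, deviation gives −£728 → loss £728.
£421: truthful gives £0, deviation gives −£98 → loss £98.
£894: truthful gives £0, deviation gives −£571 → loss £571.
£138: same outcome either way → loss £0.
£322: same outcome either way → loss £0.
£913: truthful gives £0, deviation gives −£590 → loss £590.
Maximum loss: £728.

£728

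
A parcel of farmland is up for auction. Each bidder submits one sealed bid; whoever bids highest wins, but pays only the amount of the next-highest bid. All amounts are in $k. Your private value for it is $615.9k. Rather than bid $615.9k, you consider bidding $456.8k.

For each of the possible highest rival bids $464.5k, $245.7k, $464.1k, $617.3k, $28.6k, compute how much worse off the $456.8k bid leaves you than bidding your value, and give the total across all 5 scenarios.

The deviation costs you only when the competing bid falls strictly between $456.8k and $615.9k; elsewhere both bids give the same outcome.
$464.5k: truthful payoff $151.4k, deviation payoff $0k → loss $151.4k.
$245.7k: outcomes coincide → loss $0k.
$464.1k: truthful payoff $151.8k, deviation payoff $0k → loss $151.8k.
$617.3k: outcomes coincide → loss $0k.
$28.6k: outcomes coincide → loss $0k.
Total loss = $151.4k + $151.8k = $303.2k.
In a second-price auction your bid sets only whether you win, not what you pay, so bidding your true value is weakly dominant.

$303.2k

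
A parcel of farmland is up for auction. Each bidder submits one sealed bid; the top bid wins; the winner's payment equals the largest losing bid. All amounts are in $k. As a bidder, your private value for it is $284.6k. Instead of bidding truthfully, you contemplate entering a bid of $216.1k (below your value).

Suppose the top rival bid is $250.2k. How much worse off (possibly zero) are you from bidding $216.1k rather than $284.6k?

Bidding your value $284.6k: you win (since $284.6k > $250.2k) and pay $250.2k. Payoff $34.4k.
Bidding $216.1k: you lose. Payoff $0k.
The competing bid $250.2k lies between your shaded bid and your value, so underbidding forfeits an item you could have won at a profitable price.
Loss from deviating = $34.4k − ($0k) = $34.4k.

$34.4k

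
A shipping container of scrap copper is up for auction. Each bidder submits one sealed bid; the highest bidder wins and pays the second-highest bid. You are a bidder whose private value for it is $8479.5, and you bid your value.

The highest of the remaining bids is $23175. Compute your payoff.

Your bid $8479.5 is below the highest competing bid $23175, so you lose.
A losing bidder pays nothing and receives nothing: payoff = $0.

$0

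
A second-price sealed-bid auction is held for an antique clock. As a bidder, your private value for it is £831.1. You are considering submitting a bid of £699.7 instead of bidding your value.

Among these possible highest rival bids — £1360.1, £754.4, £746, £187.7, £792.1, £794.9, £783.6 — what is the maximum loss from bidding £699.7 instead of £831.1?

£1360.1: same outcome either way → loss £0.
£754.4: truthful gives £76.7, deviation gives £0 → loss £76.7.
£746: truthful gives £85.1, deviation gives £0 → loss £85.1.
£187.7: same outcome either way → loss £0.
£792.1: truthful gives £39, deviation gives £0 → loss £39.
£794.9: truthful gives £36.2, deviation gives £0 → loss £36.2.
£783.6: truthful gives £47.5, deviation gives £0 → loss £47.5.
Maximum loss: £85.1.

£85.1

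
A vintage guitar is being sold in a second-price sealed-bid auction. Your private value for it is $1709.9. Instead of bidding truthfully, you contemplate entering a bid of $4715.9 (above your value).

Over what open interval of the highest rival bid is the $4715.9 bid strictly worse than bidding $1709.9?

If the competing bid is below $1709.9, both bids win at the same price — no difference.
If it is above $4715.9, both bids lose — no difference.
If it lies strictly between $1709.9 and $4715.9, bidding your value loses (payoff 0) while bidding $4715.9 wins at a price above your value (payoff negative).
So the deviation strictly hurts on the open interval ($1709.9, $4715.9).

($1709.9, $4715.9)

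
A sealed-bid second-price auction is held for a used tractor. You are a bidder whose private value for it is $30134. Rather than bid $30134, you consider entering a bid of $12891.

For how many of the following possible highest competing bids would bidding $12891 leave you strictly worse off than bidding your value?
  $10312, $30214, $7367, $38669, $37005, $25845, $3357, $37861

The deviation hurts exactly when the highest competing bid lies strictly between $12891 and $30134 — underbidding then forfeits a profitable win.
$10312: below both → same outcome either way.
$30214: above both → same outcome either way.
$7367: below both → same outcome either way.
$38669: above both → same outcome either way.
$37005: above both → same outcome either way.
$25845: inside the interval → strictly worse (loss $4289).
$3357: below both → same outcome either way.
$37861: above both → same outcome either way.
Count: 1.

1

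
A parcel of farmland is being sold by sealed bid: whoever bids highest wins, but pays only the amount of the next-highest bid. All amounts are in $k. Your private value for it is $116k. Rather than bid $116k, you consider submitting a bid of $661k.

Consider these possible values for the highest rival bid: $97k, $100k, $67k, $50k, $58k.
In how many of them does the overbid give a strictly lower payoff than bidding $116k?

0

The deviation hurts exactly when the highest competing bid lies strictly between $116k and $661k — overbidding then wins at a price above your value.
$97k: below both → same outcome either way.
$100k: below both → same outcome either way.
$67k: below both → same outcome either way.
$50k: below both → same outcome either way.
$58k: below both → same outcome either way.
Count: 0.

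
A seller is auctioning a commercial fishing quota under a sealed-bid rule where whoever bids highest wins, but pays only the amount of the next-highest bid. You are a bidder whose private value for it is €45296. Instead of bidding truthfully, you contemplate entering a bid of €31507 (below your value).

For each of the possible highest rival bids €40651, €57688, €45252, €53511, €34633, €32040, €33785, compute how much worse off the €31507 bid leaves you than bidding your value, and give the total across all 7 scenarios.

The deviation costs you only when the competing bid falls strictly between €31507 and €45296; elsewhere both bids give the same outcome.
€40651: truthful payoff €4645, deviation payoff €0 → loss €4645.
€57688: outcomes coincide → loss €0.
€45252: truthful payoff €44, deviation payoff €0 → loss €44.
€53511: outcomes coincide → loss €0.
€34633: truthful payoff €10663, deviation payoff €0 → loss €10663.
€32040: truthful payoff €13256, deviation payoff €0 → loss €13256.
€33785: truthful payoff €11511, deviation payoff €0 → loss €11511.
Total loss = €4645 + €44 + €10663 + €13256 + €11511 = €40119.
In a second-price auction your bid sets only whether you win, not what you pay, so bidding your true value is weakly dominant.

€40119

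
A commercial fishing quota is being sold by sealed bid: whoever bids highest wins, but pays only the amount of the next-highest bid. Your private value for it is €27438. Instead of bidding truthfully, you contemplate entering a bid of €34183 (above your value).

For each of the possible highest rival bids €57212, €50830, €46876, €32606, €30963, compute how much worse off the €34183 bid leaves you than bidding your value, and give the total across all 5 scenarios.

€8693

The deviation costs you only when the competing bid falls strictly between €27438 and €34183; elsewhere both bids give the same outcome.
€57212: outcomes coincide → loss €0.
€50830: outcomes coincide → loss €0.
€46876: outcomes coincide → loss €0.
€32606: truthful payoff €0, deviation payoff −€5168 → loss €5168.
€30963: truthful payoff €0, deviation payoff −€3525 → loss €3525.
Total loss = €5168 + €3525 = €8693.
Because the price is fixed by the runner-up's bid, deviating from your value can only change a good outcome into a bad one — never the reverse.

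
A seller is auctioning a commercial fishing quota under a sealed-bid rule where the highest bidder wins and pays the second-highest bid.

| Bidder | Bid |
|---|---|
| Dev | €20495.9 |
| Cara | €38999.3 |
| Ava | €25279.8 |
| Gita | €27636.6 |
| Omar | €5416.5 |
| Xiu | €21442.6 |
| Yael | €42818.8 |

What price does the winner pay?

€38999.3

Highest bid: Yael at €42818.8, so Yael wins.
Second-highest bid: Cara at €38999.3 — that is the price the winner pays.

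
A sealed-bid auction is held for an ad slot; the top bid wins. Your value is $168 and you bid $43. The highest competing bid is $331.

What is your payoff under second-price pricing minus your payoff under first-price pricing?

Your bid $43 is below $331, so you lose under either rule.
Payoff is $0 in both cases; difference = $0.

$0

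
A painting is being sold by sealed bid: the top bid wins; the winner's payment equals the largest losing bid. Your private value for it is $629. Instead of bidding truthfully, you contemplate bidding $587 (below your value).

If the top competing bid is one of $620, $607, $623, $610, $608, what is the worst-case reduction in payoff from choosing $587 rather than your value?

$620: truthful gives $9, deviation gives $0 → loss $9.
$607: truthful gives $22, deviation gives $0 → loss $22.
$623: truthful gives $6, deviation gives $0 → loss $6.
$610: truthful gives $19, deviation gives $0 → loss $19.
$608: truthful gives $21, deviation gives $0 → loss $21.
Maximum loss: $22.

$22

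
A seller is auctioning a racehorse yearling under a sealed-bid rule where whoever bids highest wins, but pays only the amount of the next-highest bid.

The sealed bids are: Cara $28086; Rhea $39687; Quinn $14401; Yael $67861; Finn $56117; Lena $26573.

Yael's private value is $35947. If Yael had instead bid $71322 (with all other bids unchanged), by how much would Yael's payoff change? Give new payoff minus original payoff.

The highest bid among the other bidders is $56117; Yael's bid doesn't change that.
Original bid $67861: Yael is highest, pays the top rival bid $56117; payoff $35947 − $56117 = −$20170.
Alternative bid $71322: Yael is highest, pays the top rival bid $56117; payoff $35947 − $56117 = −$20170.
Change in payoff = −$20170 − (−$20170) = $0.

$0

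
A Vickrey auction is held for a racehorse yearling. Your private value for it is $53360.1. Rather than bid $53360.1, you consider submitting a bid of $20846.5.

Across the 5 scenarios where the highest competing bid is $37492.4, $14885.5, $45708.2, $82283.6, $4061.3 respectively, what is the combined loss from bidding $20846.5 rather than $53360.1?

$23519.6

The deviation costs you only when the competing bid falls strictly between $20846.5 and $53360.1; elsewhere both bids give the same outcome.
$37492.4: truthful payoff $15867.7, deviation payoff $0 → loss $15867.7.
$14885.5: outcomes coincide → loss $0.
$45708.2: truthful payoff $7651.9, deviation payoff $0 → loss $7651.9.
$82283.6: outcomes coincide → loss $0.
$4061.3: outcomes coincide → loss $0.
Total loss = $15867.7 + $7651.9 = $23519.6.
Truthful bidding weakly dominates here: raising your bid can only win items priced above your value, and lowering it can only forfeit items priced below.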